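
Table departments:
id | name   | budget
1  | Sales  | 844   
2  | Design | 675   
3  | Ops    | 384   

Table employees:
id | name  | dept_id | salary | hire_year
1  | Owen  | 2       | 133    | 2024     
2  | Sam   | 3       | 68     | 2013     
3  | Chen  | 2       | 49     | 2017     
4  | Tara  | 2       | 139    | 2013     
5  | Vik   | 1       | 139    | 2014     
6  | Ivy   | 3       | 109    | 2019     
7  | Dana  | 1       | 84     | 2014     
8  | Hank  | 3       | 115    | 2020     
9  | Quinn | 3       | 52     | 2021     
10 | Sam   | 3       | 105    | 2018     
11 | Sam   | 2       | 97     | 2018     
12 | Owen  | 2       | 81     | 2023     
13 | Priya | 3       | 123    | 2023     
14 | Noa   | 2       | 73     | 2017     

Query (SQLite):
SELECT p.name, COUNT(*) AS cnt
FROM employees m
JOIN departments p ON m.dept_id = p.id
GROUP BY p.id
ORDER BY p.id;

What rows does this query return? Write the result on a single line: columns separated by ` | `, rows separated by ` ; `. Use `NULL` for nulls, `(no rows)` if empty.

Join each employees row to its departments via dept_id.
Group joined rows by departments.id; compute COUNT(*) per group.
  1: ids {5, 7} → COUNT(*)=2
  2: ids {1, 3, 4, 11, 12, 14} → COUNT(*)=6
  3: ids {2, 6, 8, 9, 10, 13} → COUNT(*)=6

Sales | 2 ; Design | 6 ; Ops | 6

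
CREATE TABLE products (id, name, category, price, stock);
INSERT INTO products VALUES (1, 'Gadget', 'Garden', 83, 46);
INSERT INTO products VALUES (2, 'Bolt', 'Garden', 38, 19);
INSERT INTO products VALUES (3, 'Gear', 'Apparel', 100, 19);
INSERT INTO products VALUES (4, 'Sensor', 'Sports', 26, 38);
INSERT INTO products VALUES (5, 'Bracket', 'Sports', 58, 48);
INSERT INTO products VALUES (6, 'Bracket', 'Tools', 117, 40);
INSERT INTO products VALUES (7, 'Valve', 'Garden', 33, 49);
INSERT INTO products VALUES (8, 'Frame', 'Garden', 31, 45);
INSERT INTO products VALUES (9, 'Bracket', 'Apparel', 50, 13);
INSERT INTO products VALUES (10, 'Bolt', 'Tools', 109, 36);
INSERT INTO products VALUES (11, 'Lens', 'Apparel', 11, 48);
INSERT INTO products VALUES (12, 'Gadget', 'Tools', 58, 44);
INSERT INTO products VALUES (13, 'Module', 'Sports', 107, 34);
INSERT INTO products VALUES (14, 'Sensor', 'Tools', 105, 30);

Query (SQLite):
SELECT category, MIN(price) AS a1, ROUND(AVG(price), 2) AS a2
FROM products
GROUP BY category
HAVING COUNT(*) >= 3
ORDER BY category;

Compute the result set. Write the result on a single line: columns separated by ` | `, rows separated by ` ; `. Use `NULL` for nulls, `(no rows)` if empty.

Group products by category.
Per group compute: MIN(price), ROUND(AVG(price), 2).
HAVING: drop groups with fewer than 3 rows.
  Apparel: ids {3, 9, 11} → MIN(price)=11, ROUND(AVG(price), 2)=53.67
  Garden: ids {1, 2, 7, 8} → MIN(price)=31, ROUND(AVG(price), 2)=46.25
  Sports: ids {4, 5, 13} → MIN(price)=26, ROUND(AVG(price), 2)=63.67
  Tools: ids {6, 10, 12, 14} → MIN(price)=58, ROUND(AVG(price), 2)=97.25

Apparel | 11 | 53.67 ; Garden | 31 | 46.25 ; Sports | 26 | 63.67 ; Tools | 58 | 97.25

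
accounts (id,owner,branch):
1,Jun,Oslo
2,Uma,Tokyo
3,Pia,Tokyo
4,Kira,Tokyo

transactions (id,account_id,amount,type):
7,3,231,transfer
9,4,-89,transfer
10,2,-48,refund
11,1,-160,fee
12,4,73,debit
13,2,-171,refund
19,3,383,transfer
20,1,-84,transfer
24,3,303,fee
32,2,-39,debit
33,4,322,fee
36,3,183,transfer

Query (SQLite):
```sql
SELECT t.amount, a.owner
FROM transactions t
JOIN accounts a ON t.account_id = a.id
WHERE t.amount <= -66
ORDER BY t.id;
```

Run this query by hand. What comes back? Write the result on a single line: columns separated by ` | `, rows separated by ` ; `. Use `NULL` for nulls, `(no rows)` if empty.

Each transactions row matches the accounts row where account_id = accounts.id.
Then keep rows with t.amount <= -66.

-89 | Kira ; -160 | Jun ; -171 | Uma ; -84 | Jun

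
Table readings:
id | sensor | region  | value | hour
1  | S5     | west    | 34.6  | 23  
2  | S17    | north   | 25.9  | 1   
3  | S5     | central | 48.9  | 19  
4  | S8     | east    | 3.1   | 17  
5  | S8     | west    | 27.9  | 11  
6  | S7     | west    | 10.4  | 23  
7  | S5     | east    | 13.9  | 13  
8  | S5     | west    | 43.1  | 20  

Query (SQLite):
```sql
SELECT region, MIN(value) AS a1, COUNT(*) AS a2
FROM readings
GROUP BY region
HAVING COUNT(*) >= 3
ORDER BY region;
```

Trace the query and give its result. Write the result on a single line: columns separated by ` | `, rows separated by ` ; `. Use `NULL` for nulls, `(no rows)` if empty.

Group readings by region.
Per group compute: MIN(value), COUNT(*).
HAVING: drop groups with fewer than 3 rows.
  central: ids {3} → MIN(value)=48.9, COUNT(*)=1
  east: ids {4, 7} → MIN(value)=3.1, COUNT(*)=2
  north: ids {2} → MIN(value)=25.9, COUNT(*)=1
  west: ids {1, 5, 6, 8} → MIN(value)=10.4, COUNT(*)=4

west | 10.4 | 4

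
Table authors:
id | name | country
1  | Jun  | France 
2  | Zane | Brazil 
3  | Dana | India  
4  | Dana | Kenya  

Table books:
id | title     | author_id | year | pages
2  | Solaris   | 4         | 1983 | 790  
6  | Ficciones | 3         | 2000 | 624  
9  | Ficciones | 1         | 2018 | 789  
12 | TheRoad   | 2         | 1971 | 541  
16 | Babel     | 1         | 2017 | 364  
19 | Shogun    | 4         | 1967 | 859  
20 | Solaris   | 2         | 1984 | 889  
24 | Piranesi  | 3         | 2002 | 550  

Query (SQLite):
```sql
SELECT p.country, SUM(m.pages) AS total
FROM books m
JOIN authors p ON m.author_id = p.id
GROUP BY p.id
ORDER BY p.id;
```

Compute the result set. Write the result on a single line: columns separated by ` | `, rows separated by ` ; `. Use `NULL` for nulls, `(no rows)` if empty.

France | 1153 ; Brazil | 1430 ; India | 1174 ; Kenya | 1649

Join each books row to its authors via author_id.
Group joined rows by authors.id; compute SUM(m.pages) per group.
  1: ids {9, 16} → SUM(m.pages)=1153
  2: ids {12, 20} → SUM(m.pages)=1430
  3: ids {6, 24} → SUM(m.pages)=1174
  4: ids {2, 19} → SUM(m.pages)=1649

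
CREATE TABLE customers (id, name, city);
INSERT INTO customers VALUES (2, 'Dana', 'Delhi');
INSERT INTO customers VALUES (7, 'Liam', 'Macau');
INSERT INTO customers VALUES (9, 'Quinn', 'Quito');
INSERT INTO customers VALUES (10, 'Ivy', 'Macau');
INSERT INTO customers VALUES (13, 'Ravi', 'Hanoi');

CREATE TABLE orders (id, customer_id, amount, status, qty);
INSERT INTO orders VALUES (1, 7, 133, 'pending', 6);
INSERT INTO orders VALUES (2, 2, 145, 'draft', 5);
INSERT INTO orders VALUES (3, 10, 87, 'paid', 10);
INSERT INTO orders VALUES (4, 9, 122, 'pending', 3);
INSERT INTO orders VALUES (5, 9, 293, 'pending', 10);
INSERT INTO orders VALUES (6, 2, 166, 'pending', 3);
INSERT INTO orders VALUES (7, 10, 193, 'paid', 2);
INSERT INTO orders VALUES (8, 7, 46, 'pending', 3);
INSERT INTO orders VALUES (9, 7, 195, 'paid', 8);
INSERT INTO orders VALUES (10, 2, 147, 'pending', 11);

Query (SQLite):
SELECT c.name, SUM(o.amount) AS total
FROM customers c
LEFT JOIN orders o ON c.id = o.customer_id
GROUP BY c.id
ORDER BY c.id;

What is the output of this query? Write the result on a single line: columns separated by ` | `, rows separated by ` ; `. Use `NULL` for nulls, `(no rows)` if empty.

LEFT JOIN keeps every customers row; unmatched ones get NULL for orders columns.
Group by customers.id and compute SUM(o.amount). SUM over an all-NULL group is NULL.
  2: ids {2, 6, 10} → SUM(o.amount)=458
  7: ids {1, 8, 9} → SUM(o.amount)=374
  9: ids {4, 5} → SUM(o.amount)=415
  10: ids {3, 7} → SUM(o.amount)=280
  13: ids {—} → SUM(o.amount)=NULL

Dana | 458 ; Liam | 374 ; Quinn | 415 ; Ivy | 280 ; Ravi | NULL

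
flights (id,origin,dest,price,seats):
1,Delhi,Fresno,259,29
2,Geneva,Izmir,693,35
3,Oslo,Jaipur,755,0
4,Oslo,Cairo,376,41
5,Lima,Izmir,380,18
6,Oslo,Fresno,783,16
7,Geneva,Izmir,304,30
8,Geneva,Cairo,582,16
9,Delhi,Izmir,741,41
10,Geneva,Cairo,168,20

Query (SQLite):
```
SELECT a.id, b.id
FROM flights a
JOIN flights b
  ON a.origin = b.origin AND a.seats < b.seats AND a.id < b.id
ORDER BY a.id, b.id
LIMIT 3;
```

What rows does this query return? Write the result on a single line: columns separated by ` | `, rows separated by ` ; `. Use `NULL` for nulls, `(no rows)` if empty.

Pairs (a,b) with same origin, a.seats < b.seats, a.id < b.id.
origin groups: Delhi:{1,9} Geneva:{2,7,8,10} Lima:{5} Oslo:{3,4,6}
Ordered by (a.id, b.id); first 3.

1 | 9 ; 3 | 4 ; 3 | 6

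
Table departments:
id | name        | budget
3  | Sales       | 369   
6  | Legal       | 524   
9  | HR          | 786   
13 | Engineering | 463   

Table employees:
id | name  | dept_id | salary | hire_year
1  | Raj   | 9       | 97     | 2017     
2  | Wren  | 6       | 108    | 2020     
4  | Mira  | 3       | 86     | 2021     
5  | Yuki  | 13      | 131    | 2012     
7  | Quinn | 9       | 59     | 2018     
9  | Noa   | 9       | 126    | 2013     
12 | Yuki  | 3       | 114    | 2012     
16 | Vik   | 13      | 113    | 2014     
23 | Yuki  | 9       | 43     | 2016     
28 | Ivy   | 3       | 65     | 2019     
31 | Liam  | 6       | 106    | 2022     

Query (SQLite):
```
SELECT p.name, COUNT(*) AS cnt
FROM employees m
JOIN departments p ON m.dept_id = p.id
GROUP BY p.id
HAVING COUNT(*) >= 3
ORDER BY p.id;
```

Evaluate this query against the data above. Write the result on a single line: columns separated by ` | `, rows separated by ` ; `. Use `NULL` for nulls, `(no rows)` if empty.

Join each employees row to its departments via dept_id.
Group joined rows by departments.id; compute COUNT(*) per group.
HAVING: keep groups with count ≥ 3.
  3: ids {4, 12, 28} → COUNT(*)=3
  6: ids {2, 31} → COUNT(*)=2
  9: ids {1, 7, 9, 23} → COUNT(*)=4
  13: ids {5, 16} → COUNT(*)=2

Sales | 3 ; HR | 4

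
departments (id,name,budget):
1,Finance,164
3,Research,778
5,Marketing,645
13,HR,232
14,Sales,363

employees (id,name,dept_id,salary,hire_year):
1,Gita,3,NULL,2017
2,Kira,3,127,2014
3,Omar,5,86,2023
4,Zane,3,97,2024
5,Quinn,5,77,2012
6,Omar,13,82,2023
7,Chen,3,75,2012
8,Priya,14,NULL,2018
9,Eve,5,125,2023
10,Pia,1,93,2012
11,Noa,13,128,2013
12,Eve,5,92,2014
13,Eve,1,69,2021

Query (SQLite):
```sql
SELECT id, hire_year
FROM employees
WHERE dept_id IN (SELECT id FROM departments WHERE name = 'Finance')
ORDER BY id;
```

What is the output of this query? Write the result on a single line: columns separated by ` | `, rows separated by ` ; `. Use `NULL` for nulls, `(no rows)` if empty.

10 | 2012 ; 13 | 2021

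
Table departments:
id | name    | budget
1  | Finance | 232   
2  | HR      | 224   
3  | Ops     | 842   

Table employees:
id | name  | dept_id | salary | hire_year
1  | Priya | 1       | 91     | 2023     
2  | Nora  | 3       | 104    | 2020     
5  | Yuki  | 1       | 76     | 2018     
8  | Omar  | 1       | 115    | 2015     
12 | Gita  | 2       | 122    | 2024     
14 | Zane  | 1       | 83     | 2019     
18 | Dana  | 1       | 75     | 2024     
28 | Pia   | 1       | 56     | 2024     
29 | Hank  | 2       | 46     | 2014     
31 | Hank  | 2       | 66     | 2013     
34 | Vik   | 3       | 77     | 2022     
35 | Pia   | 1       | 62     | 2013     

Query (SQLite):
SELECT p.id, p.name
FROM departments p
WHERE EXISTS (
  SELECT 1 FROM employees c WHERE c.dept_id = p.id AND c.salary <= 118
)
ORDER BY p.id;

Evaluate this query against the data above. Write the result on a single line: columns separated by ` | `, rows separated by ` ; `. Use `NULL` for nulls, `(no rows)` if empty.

1 | Finance ; 2 | HR ; 3 | Ops

For each departments row, check whether any employees with matching dept_id has salary <= 118.
Keep rows where that is true.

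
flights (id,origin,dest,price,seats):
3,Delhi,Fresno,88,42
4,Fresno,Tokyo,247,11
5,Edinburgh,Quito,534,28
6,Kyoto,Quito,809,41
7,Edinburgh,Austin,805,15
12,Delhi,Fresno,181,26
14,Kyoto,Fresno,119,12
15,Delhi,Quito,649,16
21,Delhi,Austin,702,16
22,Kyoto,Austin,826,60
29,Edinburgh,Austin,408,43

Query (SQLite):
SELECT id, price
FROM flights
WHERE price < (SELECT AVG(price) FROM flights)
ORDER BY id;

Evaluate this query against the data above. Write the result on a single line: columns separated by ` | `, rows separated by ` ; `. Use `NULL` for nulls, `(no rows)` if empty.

3 | 88 ; 4 | 247 ; 12 | 181 ; 14 | 119 ; 29 | 408

Scalar subquery: AVG(price) over all flights rows = 488.0.
Keep rows where price < that value.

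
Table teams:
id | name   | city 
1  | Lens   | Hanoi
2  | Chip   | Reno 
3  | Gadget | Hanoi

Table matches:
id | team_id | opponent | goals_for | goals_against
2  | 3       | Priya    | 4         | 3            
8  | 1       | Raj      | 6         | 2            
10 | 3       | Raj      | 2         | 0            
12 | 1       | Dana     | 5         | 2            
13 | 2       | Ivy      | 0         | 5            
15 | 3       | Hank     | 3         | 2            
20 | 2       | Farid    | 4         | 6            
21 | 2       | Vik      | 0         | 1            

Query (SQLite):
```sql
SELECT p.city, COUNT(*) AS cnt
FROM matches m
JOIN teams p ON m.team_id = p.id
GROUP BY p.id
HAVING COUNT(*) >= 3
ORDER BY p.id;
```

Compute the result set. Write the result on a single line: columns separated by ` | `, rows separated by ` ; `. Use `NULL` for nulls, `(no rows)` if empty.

Join each matches row to its teams via team_id.
Group joined rows by teams.id; compute COUNT(*) per group.
HAVING: keep groups with count ≥ 3.
  1: ids {8, 12} → COUNT(*)=2
  2: ids {13, 20, 21} → COUNT(*)=3
  3: ids {2, 10, 15} → COUNT(*)=3

Reno | 3 ; Hanoi | 3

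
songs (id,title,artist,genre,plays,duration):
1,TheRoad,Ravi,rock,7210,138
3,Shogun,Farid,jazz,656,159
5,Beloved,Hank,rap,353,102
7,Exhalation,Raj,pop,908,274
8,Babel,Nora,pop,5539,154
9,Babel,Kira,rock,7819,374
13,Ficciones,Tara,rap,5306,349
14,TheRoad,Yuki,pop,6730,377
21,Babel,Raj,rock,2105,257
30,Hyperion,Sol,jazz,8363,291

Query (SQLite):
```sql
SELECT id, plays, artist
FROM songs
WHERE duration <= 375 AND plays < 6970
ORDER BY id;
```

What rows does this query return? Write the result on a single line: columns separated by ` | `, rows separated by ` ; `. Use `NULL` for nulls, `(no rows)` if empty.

3 | 656 | Farid ; 5 | 353 | Hank ; 7 | 908 | Raj ; 8 | 5539 | Nora ; 13 | 5306 | Tara ; 21 | 2105 | Raj

duration <= 375: ids {1, 3, 5, 7, 8, 9, 13, 21, 30}
plays < 6970: ids {3, 5, 7, 8, 13, 14, 21}
Combine with AND.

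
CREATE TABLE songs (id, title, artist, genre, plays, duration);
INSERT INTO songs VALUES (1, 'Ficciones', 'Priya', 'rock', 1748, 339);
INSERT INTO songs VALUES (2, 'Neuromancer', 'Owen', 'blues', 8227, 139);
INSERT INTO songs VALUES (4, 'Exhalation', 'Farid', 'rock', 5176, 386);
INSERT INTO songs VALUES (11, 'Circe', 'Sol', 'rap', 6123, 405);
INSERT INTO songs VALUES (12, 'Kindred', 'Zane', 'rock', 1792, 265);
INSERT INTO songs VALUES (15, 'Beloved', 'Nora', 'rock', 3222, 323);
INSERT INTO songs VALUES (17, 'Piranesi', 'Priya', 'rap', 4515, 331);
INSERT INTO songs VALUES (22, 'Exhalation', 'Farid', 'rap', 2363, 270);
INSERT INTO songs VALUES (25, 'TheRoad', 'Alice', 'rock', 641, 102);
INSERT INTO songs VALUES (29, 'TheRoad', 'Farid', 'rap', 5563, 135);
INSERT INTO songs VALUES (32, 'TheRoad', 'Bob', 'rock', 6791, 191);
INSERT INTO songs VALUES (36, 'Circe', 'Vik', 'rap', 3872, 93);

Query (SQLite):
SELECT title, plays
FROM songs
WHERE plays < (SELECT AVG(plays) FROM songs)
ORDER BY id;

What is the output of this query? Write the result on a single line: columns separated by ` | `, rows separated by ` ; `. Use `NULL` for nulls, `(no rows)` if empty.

Ficciones | 1748 ; Kindred | 1792 ; Beloved | 3222 ; Exhalation | 2363 ; TheRoad | 641 ; Circe | 3872

Scalar subquery: AVG(plays) over all songs rows = 4169.416667 (≈; comparison uses full precision).
Keep rows where plays < that value.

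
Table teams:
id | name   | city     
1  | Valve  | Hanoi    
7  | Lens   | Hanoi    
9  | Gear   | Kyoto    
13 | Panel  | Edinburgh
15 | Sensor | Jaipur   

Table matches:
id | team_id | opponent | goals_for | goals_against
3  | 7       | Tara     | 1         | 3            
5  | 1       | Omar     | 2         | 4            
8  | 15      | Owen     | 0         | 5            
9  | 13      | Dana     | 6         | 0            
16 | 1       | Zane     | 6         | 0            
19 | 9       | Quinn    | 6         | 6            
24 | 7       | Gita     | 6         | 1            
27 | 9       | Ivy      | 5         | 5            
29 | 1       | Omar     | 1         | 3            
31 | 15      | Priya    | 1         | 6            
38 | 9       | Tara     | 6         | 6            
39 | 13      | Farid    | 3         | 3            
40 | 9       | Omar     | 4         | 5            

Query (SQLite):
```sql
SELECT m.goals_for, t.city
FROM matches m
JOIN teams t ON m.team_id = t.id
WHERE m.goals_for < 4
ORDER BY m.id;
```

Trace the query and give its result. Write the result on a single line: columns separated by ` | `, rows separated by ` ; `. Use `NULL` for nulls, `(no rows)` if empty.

Each matches row matches the teams row where team_id = teams.id.
Then keep rows with m.goals_for < 4.

1 | Hanoi ; 2 | Hanoi ; 0 | Jaipur ; 1 | Hanoi ; 1 | Jaipur ; 3 | Edinburgh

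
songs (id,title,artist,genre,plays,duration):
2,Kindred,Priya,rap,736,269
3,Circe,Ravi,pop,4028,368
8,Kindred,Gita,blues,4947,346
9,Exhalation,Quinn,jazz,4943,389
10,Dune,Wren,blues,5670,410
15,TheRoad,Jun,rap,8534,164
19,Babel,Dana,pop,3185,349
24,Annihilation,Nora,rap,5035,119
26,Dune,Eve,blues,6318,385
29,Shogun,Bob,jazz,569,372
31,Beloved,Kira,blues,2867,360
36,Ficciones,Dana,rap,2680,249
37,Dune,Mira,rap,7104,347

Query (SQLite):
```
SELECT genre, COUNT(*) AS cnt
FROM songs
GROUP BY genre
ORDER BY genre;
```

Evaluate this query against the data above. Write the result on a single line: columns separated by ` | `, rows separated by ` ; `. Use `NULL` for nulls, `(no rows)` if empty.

Partition songs by genre; compute COUNT(*) within each group.
  blues: ids {8, 10, 26, 31} → COUNT(*)=4
  jazz: ids {9, 29} → COUNT(*)=2
  pop: ids {3, 19} → COUNT(*)=2
  rap: ids {2, 15, 24, 36, 37} → COUNT(*)=5

blues | 4 ; jazz | 2 ; pop | 2 ; rap | 5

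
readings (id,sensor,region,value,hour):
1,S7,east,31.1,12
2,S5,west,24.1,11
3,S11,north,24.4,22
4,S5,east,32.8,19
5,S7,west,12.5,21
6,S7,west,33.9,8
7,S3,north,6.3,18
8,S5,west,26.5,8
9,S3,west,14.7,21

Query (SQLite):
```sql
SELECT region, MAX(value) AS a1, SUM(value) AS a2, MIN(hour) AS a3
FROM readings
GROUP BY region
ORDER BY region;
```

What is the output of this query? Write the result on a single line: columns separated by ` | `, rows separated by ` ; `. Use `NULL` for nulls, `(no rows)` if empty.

Group readings by region.
Per group compute: MAX(value), SUM(value), MIN(hour).
  east: ids {1, 4} → MAX(value)=32.8, SUM(value)=63.9, MIN(hour)=12
  north: ids {3, 7} → MAX(value)=24.4, SUM(value)=30.7, MIN(hour)=18
  west: ids {2, 5, 6, 8, 9} → MAX(value)=33.9, SUM(value)=111.7, MIN(hour)=8

east | 32.8 | 63.9 | 12 ; north | 24.4 | 30.7 | 18 ; west | 33.9 | 111.7 | 8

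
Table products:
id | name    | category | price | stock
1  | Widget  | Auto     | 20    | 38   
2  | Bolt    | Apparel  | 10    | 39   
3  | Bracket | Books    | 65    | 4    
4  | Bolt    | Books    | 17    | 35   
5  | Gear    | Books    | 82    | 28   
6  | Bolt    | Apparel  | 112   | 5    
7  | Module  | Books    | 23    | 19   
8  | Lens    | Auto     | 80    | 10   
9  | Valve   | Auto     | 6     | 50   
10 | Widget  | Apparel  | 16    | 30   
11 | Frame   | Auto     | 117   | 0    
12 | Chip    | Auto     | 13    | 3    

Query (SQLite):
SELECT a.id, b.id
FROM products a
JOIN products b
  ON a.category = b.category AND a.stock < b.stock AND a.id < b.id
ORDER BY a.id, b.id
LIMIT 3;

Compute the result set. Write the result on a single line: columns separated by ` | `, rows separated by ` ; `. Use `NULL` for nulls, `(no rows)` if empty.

Pairs (a,b) with same category, a.stock < b.stock, a.id < b.id.
category groups: Apparel:{2,6,10} Auto:{1,8,9,11,12} Books:{3,4,5,7}
Ordered by (a.id, b.id); first 3.

1 | 9 ; 3 | 4 ; 3 | 5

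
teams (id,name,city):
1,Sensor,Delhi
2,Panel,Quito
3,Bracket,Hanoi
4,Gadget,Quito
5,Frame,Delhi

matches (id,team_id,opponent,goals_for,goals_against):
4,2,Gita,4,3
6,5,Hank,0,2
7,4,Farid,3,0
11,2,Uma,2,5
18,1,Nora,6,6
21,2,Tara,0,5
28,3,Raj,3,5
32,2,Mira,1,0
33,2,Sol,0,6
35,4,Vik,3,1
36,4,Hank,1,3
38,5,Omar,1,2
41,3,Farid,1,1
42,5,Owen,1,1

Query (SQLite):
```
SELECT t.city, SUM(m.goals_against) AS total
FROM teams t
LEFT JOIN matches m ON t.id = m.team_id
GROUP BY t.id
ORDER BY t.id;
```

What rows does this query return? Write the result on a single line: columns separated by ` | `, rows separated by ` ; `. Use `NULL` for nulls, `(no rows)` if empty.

Delhi | 6 ; Quito | 19 ; Hanoi | 6 ; Quito | 4 ; Delhi | 5

LEFT JOIN keeps every teams row; unmatched ones get NULL for matches columns.
Group by teams.id and compute SUM(m.goals_against). SUM over an all-NULL group is NULL.
  1: ids {18} → SUM(m.goals_against)=6
  2: ids {4, 11, 21, 32, 33} → SUM(m.goals_against)=19
  3: ids {28, 41} → SUM(m.goals_against)=6
  4: ids {7, 35, 36} → SUM(m.goals_against)=4
  5: ids {6, 38, 42} → SUM(m.goals_against)=5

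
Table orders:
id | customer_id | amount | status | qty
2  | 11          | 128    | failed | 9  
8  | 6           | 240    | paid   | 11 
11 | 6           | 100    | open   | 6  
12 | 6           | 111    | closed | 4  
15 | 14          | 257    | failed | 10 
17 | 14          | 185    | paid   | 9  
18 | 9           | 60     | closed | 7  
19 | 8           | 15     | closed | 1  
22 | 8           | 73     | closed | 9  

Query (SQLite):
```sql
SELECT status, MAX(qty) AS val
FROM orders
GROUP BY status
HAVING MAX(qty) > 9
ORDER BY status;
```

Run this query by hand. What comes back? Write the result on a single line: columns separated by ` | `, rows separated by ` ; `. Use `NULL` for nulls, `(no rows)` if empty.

Partition orders by status; compute MAX(qty) within each group.
HAVING: keep groups where MAX(qty) > 9.
  closed: ids {12, 18, 19, 22} → MAX(qty)=9
  failed: ids {2, 15} → MAX(qty)=10
  open: ids {11} → MAX(qty)=6
  paid: ids {8, 17} → MAX(qty)=11

failed | 10 ; paid | 11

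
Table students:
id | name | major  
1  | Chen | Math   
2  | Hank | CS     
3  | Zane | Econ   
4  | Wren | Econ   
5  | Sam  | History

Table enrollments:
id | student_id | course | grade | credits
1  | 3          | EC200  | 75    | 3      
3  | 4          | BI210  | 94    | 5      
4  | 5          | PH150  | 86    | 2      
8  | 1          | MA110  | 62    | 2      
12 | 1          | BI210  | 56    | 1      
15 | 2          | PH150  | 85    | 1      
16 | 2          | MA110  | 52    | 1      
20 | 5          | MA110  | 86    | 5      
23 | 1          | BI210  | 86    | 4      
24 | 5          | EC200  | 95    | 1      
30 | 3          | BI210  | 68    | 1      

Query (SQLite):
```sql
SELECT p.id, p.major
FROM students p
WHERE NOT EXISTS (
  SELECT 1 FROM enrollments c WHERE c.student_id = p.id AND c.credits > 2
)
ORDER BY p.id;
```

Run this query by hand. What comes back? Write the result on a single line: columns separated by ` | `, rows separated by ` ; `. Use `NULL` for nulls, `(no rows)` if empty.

2 | CS

For each students row, check whether any enrollments with matching student_id has credits > 2.
Keep rows where that is false.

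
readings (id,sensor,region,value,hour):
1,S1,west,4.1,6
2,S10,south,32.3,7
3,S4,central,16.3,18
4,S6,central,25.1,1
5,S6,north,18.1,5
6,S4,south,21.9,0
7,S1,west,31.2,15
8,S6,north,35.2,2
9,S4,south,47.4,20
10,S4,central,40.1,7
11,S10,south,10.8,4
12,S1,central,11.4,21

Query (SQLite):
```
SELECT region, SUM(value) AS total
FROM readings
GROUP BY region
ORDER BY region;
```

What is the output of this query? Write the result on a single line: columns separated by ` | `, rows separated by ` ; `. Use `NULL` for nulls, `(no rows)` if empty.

Partition readings by region; compute SUM(value) within each group.
  central: ids {3, 4, 10, 12} → SUM(value)=92.9
  north: ids {5, 8} → SUM(value)=53.3
  south: ids {2, 6, 9, 11} → SUM(value)=112.4
  west: ids {1, 7} → SUM(value)=35.3

central | 92.9 ; north | 53.3 ; south | 112.4 ; west | 35.3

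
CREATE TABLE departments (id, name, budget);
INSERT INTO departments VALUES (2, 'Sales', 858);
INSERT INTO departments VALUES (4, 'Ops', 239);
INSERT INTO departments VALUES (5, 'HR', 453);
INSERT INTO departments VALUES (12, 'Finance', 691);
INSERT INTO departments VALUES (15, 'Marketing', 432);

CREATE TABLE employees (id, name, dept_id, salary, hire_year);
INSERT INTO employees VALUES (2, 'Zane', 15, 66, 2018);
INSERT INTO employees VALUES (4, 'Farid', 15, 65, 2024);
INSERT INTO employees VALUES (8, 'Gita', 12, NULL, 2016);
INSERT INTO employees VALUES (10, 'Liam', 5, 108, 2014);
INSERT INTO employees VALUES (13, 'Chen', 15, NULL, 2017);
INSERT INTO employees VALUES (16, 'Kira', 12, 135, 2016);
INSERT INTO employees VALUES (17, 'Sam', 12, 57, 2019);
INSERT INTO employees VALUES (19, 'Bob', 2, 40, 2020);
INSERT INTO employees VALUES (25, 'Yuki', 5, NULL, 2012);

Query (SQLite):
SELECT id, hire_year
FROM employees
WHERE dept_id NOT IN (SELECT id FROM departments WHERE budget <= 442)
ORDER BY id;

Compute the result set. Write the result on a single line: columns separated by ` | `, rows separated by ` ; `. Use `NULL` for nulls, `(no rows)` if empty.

Inner query: departments.id where budget <= 442.
Outer: keep employees rows whose dept_id is not in that set.
Inner query → {4, 15}

8 | 2016 ; 10 | 2014 ; 16 | 2016 ; 17 | 2019 ; 19 | 2020 ; 25 | 2012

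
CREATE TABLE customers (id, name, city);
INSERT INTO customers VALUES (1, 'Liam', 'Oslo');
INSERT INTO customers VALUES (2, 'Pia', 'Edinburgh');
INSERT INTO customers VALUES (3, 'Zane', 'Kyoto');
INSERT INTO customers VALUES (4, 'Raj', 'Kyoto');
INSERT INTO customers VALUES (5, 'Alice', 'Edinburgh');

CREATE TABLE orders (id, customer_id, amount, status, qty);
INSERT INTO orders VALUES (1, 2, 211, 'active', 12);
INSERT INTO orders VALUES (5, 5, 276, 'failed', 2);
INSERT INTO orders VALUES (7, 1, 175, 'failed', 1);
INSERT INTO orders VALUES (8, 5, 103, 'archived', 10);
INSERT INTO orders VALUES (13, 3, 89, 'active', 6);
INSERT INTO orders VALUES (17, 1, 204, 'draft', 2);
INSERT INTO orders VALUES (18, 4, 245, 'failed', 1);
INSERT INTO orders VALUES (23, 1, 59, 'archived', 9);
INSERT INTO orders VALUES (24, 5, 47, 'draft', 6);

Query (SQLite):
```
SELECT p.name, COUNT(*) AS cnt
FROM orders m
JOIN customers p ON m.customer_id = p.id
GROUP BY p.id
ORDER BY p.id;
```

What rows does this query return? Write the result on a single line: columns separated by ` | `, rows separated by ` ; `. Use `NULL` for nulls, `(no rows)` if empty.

Liam | 3 ; Pia | 1 ; Zane | 1 ; Raj | 1 ; Alice | 3

Join each orders row to its customers via customer_id.
Group joined rows by customers.id; compute COUNT(*) per group.
  1: ids {7, 17, 23} → COUNT(*)=3
  2: ids {1} → COUNT(*)=1
  3: ids {13} → COUNT(*)=1
  4: ids {18} → COUNT(*)=1
  5: ids {5, 8, 24} → COUNT(*)=3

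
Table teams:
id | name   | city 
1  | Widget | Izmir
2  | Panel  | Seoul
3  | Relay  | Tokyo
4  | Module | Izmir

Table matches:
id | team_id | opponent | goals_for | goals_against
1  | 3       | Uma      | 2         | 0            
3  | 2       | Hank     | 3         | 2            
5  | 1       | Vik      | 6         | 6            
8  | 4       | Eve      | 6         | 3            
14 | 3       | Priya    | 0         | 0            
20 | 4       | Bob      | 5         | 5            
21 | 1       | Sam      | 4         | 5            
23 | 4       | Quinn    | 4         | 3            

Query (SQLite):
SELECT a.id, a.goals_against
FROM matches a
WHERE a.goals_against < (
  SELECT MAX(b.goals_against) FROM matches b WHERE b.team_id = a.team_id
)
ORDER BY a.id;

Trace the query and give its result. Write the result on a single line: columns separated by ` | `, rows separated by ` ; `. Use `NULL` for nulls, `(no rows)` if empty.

For each matches row a, compute MAX(goals_against) over rows sharing a.team_id.
Keep row a if a.goals_against < that per-group MAX.
  team_id=1: MAX(goals_against) = 6
  team_id=2: MAX(goals_against) = 2
  team_id=3: MAX(goals_against) = 0
  team_id=4: MAX(goals_against) = 5

8 | 3 ; 21 | 5 ; 23 | 3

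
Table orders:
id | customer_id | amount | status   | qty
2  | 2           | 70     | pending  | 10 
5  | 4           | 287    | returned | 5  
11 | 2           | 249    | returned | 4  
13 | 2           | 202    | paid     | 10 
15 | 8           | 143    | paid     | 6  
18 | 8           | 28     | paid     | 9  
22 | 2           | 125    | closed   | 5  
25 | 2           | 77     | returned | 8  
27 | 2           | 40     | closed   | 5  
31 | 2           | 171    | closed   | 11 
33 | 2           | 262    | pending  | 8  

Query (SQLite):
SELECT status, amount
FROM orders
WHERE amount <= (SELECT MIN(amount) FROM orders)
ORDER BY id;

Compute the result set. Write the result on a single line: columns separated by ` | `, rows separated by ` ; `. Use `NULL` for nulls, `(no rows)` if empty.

paid | 28

Scalar subquery: MIN(amount) over all orders rows = 28.
Keep rows where amount <= that value.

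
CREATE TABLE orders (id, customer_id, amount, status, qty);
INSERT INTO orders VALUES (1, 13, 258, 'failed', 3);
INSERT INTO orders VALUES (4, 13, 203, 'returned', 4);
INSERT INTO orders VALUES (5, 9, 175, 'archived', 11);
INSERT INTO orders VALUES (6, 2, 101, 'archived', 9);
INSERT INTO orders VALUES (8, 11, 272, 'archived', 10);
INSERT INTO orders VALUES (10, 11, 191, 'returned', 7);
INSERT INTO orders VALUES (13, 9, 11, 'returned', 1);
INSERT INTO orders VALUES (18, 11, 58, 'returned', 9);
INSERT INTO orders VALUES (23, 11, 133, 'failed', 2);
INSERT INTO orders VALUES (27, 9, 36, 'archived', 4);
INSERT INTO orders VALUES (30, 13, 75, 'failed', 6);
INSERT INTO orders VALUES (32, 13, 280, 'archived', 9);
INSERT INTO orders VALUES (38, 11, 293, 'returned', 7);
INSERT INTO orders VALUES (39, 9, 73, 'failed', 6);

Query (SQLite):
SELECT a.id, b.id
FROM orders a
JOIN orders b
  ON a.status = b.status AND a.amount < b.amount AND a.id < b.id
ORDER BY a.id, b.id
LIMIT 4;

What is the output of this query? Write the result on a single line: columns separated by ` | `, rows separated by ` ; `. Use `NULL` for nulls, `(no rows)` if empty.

Pairs (a,b) with same status, a.amount < b.amount, a.id < b.id.
status groups: archived:{5,6,8,27,32} failed:{1,23,30,39} returned:{4,10,13,18,38}
Ordered by (a.id, b.id); first 4.

4 | 38 ; 5 | 8 ; 5 | 32 ; 6 | 8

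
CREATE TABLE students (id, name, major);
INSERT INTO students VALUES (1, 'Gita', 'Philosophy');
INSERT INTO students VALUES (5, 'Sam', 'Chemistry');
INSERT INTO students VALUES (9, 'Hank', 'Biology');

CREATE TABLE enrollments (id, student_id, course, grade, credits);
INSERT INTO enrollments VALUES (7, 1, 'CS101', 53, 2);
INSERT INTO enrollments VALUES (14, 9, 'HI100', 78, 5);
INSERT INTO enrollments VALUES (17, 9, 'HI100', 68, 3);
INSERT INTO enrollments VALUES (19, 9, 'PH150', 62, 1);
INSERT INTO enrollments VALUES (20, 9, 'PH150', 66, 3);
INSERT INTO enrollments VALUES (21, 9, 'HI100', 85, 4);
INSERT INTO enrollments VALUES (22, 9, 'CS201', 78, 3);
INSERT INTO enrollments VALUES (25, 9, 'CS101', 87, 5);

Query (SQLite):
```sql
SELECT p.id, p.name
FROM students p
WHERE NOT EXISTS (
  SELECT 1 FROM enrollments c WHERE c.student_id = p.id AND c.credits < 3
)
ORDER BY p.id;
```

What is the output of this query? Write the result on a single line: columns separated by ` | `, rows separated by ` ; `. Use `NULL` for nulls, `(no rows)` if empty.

5 | Sam

For each students row, check whether any enrollments with matching student_id has credits < 3.
Keep rows where that is false.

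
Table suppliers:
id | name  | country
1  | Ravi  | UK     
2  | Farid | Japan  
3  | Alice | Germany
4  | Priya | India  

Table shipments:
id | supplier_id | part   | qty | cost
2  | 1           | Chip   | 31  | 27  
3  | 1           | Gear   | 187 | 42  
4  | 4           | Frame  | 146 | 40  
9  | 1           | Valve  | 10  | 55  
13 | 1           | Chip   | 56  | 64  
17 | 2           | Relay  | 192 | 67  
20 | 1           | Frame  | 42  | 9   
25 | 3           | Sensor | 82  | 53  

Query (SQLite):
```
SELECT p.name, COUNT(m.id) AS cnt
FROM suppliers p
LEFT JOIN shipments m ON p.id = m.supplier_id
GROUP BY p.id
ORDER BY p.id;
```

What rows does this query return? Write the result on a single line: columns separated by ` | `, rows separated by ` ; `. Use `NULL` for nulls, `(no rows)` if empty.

Ravi | 5 ; Farid | 1 ; Alice | 1 ; Priya | 1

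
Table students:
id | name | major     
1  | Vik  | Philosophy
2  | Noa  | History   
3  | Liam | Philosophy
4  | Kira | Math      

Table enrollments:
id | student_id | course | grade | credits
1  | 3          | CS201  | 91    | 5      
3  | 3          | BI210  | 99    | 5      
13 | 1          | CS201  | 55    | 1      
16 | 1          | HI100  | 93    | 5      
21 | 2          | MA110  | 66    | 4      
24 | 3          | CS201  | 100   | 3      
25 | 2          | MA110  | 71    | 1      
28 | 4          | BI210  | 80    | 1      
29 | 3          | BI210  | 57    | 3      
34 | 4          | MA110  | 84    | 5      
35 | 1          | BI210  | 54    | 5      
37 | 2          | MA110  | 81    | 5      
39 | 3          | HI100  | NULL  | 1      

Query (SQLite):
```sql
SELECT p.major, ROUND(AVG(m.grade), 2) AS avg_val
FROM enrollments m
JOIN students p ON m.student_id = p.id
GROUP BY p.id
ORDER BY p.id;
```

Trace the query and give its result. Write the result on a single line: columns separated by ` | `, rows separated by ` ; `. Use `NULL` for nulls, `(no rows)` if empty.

Join each enrollments row to its students via student_id.
Group joined rows by students.id; compute ROUND(AVG(m.grade), 2) per group.
  1: ids {13, 16, 35} → ROUND(AVG(m.grade), 2)=67.33
  2: ids {21, 25, 37} → ROUND(AVG(m.grade), 2)=72.67
  3: ids {1, 3, 24, 29, 39} → ROUND(AVG(m.grade), 2)=86.75
  4: ids {28, 34} → ROUND(AVG(m.grade), 2)=82

Philosophy | 67.33 ; History | 72.67 ; Philosophy | 86.75 ; Math | 82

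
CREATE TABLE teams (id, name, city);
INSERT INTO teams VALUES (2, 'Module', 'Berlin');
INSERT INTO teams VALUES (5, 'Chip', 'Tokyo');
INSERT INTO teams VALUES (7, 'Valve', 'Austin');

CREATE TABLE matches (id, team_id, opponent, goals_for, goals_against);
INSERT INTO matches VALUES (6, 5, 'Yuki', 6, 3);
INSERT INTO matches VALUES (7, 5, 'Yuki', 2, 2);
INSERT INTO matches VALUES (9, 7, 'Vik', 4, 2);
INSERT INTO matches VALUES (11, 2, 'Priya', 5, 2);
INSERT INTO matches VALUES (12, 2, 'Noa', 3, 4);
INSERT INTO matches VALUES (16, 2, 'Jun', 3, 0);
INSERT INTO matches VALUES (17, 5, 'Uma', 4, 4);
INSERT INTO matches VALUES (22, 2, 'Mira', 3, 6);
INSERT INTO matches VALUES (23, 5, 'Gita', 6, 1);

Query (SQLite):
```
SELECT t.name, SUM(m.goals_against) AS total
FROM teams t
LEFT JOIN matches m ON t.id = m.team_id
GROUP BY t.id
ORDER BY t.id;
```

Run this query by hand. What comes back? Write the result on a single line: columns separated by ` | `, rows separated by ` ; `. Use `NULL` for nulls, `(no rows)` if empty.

Module | 12 ; Chip | 10 ; Valve | 2

LEFT JOIN keeps every teams row; unmatched ones get NULL for matches columns.
Group by teams.id and compute SUM(m.goals_against). SUM over an all-NULL group is NULL.
  2: ids {11, 12, 16, 22} → SUM(m.goals_against)=12
  5: ids {6, 7, 17, 23} → SUM(m.goals_against)=10
  7: ids {9} → SUM(m.goals_against)=2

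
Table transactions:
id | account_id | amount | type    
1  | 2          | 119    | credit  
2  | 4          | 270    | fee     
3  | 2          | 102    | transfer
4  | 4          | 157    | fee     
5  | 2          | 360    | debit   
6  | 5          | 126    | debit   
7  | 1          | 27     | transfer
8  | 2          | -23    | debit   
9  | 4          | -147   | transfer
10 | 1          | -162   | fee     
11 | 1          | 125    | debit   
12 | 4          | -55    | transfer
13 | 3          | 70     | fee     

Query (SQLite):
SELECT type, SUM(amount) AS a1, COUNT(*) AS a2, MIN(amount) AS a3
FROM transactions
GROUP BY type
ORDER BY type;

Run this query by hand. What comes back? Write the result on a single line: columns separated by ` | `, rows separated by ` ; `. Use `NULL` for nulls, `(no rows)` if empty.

Group transactions by type.
Per group compute: SUM(amount), COUNT(*), MIN(amount).
  credit: ids {1} → SUM(amount)=119, COUNT(*)=1, MIN(amount)=119
  debit: ids {5, 6, 8, 11} → SUM(amount)=588, COUNT(*)=4, MIN(amount)=-23
  fee: ids {2, 4, 10, 13} → SUM(amount)=335, COUNT(*)=4, MIN(amount)=-162
  transfer: ids {3, 7, 9, 12} → SUM(amount)=-73, COUNT(*)=4, MIN(amount)=-147

credit | 119 | 1 | 119 ; debit | 588 | 4 | -23 ; fee | 335 | 4 | -162 ; transfer | -73 | 4 | -147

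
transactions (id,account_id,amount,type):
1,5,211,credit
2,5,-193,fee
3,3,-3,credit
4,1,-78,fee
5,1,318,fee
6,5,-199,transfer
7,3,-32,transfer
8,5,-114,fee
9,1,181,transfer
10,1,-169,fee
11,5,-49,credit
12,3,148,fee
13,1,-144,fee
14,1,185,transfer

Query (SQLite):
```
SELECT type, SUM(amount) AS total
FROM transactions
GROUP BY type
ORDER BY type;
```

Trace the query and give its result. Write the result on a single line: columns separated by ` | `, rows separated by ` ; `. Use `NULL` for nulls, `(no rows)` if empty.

Partition transactions by type; compute SUM(amount) within each group.
  credit: ids {1, 3, 11} → SUM(amount)=159
  fee: ids {2, 4, 5, 8, 10, 12, 13} → SUM(amount)=-232
  transfer: ids {6, 7, 9, 14} → SUM(amount)=135

credit | 159 ; fee | -232 ; transfer | 135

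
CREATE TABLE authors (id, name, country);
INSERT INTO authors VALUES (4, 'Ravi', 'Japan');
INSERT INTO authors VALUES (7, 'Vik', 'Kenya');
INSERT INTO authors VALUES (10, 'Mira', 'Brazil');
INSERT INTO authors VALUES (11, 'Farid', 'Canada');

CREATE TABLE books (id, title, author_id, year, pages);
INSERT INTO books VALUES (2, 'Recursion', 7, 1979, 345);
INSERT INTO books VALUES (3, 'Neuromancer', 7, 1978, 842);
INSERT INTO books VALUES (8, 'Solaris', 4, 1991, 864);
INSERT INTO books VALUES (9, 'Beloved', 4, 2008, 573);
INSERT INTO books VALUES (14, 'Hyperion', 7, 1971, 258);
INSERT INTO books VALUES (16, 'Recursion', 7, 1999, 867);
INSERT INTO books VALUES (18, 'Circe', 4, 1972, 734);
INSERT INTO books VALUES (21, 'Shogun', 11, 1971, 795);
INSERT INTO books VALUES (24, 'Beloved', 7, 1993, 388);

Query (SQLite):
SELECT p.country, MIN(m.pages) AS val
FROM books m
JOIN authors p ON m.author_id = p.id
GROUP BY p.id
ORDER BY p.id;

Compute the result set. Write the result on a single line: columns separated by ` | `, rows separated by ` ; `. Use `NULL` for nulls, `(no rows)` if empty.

Japan | 573 ; Kenya | 258 ; Canada | 795

Join each books row to its authors via author_id.
Group joined rows by authors.id; compute MIN(m.pages) per group.
  4: ids {8, 9, 18} → MIN(m.pages)=573
  7: ids {2, 3, 14, 16, 24} → MIN(m.pages)=258
  11: ids {21} → MIN(m.pages)=795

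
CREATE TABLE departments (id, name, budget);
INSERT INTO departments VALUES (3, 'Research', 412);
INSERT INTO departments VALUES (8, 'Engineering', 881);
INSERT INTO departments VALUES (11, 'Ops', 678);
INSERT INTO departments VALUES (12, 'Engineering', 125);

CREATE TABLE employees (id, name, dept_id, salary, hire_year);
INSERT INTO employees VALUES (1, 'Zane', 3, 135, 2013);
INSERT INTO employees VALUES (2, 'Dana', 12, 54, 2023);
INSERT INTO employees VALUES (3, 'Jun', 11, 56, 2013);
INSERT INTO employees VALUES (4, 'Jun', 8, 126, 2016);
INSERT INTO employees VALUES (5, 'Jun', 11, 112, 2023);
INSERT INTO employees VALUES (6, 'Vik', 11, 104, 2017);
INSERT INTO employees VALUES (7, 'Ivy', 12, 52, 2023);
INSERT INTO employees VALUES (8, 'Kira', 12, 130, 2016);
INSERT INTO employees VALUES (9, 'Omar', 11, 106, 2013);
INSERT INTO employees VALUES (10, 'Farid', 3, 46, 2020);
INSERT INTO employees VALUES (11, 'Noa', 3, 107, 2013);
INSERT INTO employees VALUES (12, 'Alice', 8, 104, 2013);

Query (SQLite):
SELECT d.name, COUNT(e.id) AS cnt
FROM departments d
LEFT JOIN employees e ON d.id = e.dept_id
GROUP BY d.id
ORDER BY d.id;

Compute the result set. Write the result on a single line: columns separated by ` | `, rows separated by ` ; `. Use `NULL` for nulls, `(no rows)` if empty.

Research | 3 ; Engineering | 2 ; Ops | 4 ; Engineering | 3

LEFT JOIN keeps every departments row; unmatched ones get NULL for employees columns.
Group by departments.id and compute COUNT(e.id). COUNT(col) of an all-NULL group is 0.
  3: ids {1, 10, 11} → COUNT(e.id)=3
  8: ids {4, 12} → COUNT(e.id)=2
  11: ids {3, 5, 6, 9} → COUNT(e.id)=4
  12: ids {2, 7, 8} → COUNT(e.id)=3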